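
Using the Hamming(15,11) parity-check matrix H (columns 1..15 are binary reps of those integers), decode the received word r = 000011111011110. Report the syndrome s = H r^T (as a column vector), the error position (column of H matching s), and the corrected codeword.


s = (0, 0, 0, 1)^T, error position = 1, corrected codeword c = 100011111011110

Compute s = H r^T mod 2 one row at a time:
  s_1 = 1 + 1 + 0 + 1 + 1 + 1 + 1 + 0 = 6 ≡ 0 (mod 2).
  s_2 = 0 + 1 + 1 + 1 + 1 + 1 + 1 + 0 = 6 ≡ 0 (mod 2).
  s_3 = 0 + 0 + 1 + 1 + 0 + 1 + 1 + 0 = 4 ≡ 0 (mod 2).
  s_4 = 0 + 0 + 1 + 1 + 1 + 1 + 1 + 0 = 5 ≡ 1 (mod 2).
s = (0, 0, 0, 1)^T — this equals column 1 of H (binary 0001), so error is at position 1.
Correct: flip bit 1 of r = 000011111011110 to get c = 100011111011110.


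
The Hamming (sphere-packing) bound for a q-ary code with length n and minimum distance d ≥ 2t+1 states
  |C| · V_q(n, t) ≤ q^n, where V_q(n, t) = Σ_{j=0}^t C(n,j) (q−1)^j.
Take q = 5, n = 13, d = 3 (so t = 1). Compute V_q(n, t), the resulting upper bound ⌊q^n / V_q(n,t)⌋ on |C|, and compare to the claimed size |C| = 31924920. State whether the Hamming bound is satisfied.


V_q(n, t) = 53, q^n = 1220703125, Hamming bound = 23032134, |C| = 31924920 > bound (violated).

Step 1: Compute V_q(n, t) = Σ_{j=0}^1 C(n, j) (q−1)^j.
  j = 0: C(13,0)·(4)^0 = 1·1 = 1.
  j = 1: C(13,1)·(4)^1 = 13·4 = 52.
  V_q(n, t) = 1 + 52 = 53.
Step 2: q^n = 5^13 = 1220703125.
Step 3: Hamming bound ⌊q^n / V_q(n,t)⌋ = ⌊1220703125/53⌋ = 23032134.
Step 4: Compare |C| = 31924920 to 23032134: violated.
The claimed |C| lies above the Hamming bound, so no 5-ary code of length 13 with d ≥ 3 can have 31924920 codewords.


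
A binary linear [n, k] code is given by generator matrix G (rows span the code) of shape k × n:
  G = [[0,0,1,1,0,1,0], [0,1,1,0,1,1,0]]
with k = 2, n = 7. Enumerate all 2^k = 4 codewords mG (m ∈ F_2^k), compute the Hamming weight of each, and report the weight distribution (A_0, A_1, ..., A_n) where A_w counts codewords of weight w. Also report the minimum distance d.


Weight distribution: A_0 = 1, A_3 = 2, A_4 = 1. Minimum distance d = 3.

Enumerate all 2^2 = 4 messages m ∈ F_2^2.
For each, compute codeword c = mG in F_2^7, then tally its weight.
  m = 00 → c = 0000000, weight = 0.
  m = 10 → c = 0011010, weight = 3.
  m = 01 → c = 0110110, weight = 4.
  m = 11 → c = 0101100, weight = 3.
Tally weights:
  weight 0: 1 codewords.
  weight 3: 2 codewords.
  weight 4: 1 codewords.
Minimum distance d = smallest w > 0 with A_w > 0 = 3.
Sanity: Σ A_w = 4 = 2^2 = 4 ✓.


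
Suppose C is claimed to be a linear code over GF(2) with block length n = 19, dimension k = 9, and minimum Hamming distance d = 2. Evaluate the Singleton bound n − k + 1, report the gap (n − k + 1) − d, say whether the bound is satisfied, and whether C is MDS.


Singleton RHS = n − k + 1 = 11, slack = 9, bound satisfied, not MDS.

Singleton bound: d ≤ n − k + 1.
Here n = 19, k = 9, so n − k + 1 = 11.
Given d = 2, check d ≤ 11: YES.
Slack = (n − k + 1) − d = 9.
The code is NOT MDS (slack = 9 > 0).
Description: the claimed parameters are [19, 9, 2]_2; such a code would be non-MDS.


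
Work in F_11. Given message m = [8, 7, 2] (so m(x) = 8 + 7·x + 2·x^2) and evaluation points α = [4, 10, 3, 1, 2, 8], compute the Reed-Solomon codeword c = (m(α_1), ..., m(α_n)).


c = [2, 3, 3, 6, 8, 5]

Message polynomial: m(x) = 8 + 7·x + 2·x^2 (mod 11).
For each evaluation point α_i, compute m(α_i) mod 11:
  α_1 = 4: Horner steps 2 → 4 → 2, so m(4) = 2.
  α_2 = 10: Horner steps 2 → 5 → 3, so m(10) = 3.
  α_3 = 3: Horner steps 2 → 2 → 3, so m(3) = 3.
  α_4 = 1: Horner steps 2 → 9 → 6, so m(1) = 6.
  α_5 = 2: Horner steps 2 → 0 → 8, so m(2) = 8.
  α_6 = 8: Horner steps 2 → 1 → 5, so m(8) = 5.
Codeword c = [2, 3, 3, 6, 8, 5] ∈ F_11^6.


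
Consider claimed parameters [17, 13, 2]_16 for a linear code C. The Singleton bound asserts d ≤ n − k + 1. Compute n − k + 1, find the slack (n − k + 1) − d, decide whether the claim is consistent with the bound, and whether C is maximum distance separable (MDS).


Singleton RHS = n − k + 1 = 5, slack = 3, bound satisfied, not MDS.

Singleton bound: d ≤ n − k + 1.
Here n = 17, k = 13, so n − k + 1 = 5.
Given d = 2, check d ≤ 5: YES.
Slack = (n − k + 1) − d = 3.
The code is NOT MDS (slack = 3 > 0).
Description: the claimed parameters are [17, 13, 2]_16; such a code would be non-MDS.


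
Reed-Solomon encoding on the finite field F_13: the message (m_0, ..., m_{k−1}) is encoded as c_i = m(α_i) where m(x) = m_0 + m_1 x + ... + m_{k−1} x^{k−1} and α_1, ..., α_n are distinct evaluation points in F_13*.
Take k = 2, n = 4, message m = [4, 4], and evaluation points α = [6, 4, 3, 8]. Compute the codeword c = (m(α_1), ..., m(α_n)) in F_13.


c = [2, 7, 3, 10]

Message polynomial: m(x) = 4 + 4·x (mod 13).
For each evaluation point α_i, compute m(α_i) mod 13:
  α_1 = 6: Horner steps 4 → 2, so m(6) = 2.
  α_2 = 4: Horner steps 4 → 7, so m(4) = 7.
  α_3 = 3: Horner steps 4 → 3, so m(3) = 3.
  α_4 = 8: Horner steps 4 → 10, so m(8) = 10.
Codeword c = [2, 7, 3, 10] ∈ F_13^4.


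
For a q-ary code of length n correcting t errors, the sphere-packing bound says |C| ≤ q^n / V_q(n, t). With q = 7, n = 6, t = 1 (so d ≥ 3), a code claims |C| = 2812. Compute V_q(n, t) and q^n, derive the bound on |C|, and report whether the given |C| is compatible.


V_q(n, t) = 37, q^n = 117649, Hamming bound = 3179, |C| = 2812 ≤ bound (satisfied).

Step 1: Compute V_q(n, t) = Σ_{j=0}^1 C(n, j) (q−1)^j.
  j = 0: C(6,0)·(6)^0 = 1·1 = 1.
  j = 1: C(6,1)·(6)^1 = 6·6 = 36.
  V_q(n, t) = 1 + 36 = 37.
Step 2: q^n = 7^6 = 117649.
Step 3: Hamming bound ⌊q^n / V_q(n,t)⌋ = ⌊117649/37⌋ = 3179.
Step 4: Compare |C| = 2812 to 3179: satisfied.
The claimed |C| lies below the Hamming bound.


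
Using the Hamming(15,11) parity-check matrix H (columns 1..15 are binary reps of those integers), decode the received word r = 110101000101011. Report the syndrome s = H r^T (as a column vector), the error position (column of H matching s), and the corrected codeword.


s = (0, 1, 1, 0)^T, error position = 6, corrected codeword c = 110100000101011

Compute s = H r^T mod 2 one row at a time:
  s_1 = 0 + 0 + 1 + 0 + 1 + 0 + 1 + 1 = 4 ≡ 0 (mod 2).
  s_2 = 1 + 0 + 1 + 0 + 1 + 0 + 1 + 1 = 5 ≡ 1 (mod 2).
  s_3 = 1 + 0 + 1 + 0 + 1 + 0 + 1 + 1 = 5 ≡ 1 (mod 2).
  s_4 = 1 + 0 + 0 + 0 + 0 + 0 + 0 + 1 = 2 ≡ 0 (mod 2).
s = (0, 1, 1, 0)^T — this equals column 6 of H (binary 0110), so error is at position 6.
Correct: flip bit 6 of r = 110101000101011 to get c = 110100000101011.


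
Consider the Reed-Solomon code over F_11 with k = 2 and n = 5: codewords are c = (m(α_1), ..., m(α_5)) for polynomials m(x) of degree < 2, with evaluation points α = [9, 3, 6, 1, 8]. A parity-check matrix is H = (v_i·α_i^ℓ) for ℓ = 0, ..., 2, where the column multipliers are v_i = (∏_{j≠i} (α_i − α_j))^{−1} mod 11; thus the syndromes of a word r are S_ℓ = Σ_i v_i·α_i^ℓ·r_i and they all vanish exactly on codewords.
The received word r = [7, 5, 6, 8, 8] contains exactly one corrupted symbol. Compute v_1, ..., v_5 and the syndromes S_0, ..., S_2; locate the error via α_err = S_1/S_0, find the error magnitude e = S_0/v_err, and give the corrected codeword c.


S = (7, 1, 8), error at position 5, error magnitude e = 5, c = [7, 5, 6, 8, 3].

Step 1: column multipliers v_i = (∏_{j≠i}(α_i − α_j))^{−1} mod 11.
  i = 1 (α = 9): (9−3)(9−6)(9−1)(9−8) = 6·3·8·1 = 144 ≡ 1, so v_1 = 1^{−1} = 1 (mod 11).
  i = 2 (α = 3): (3−9)(3−6)(3−1)(3−8) = (−6)·(−3)·2·(−5) = −180 ≡ 7, so v_2 = 7^{−1} = 8 (mod 11).
  i = 3 (α = 6): (6−9)(6−3)(6−1)(6−8) = (−3)·3·5·(−2) = 90 ≡ 2, so v_3 = 2^{−1} = 6 (mod 11).
  i = 4 (α = 1): (1−9)(1−3)(1−6)(1−8) = (−8)·(−2)·(−5)·(−7) = 560 ≡ 10, so v_4 = 10^{−1} = 10 (mod 11).
  i = 5 (α = 8): (8−9)(8−3)(8−6)(8−1) = (−1)·5·2·7 = −70 ≡ 7, so v_5 = 7^{−1} = 8 (mod 11).
  v = [1, 8, 6, 10, 8].
Step 2: syndromes of r = [7, 5, 6, 8, 8] (all sums mod 11).
  S_0 = Σ v_i r_i = 1·7 + 8·5 + 6·6 + 10·8 + 8·8 = 227 ≡ 7.
  S_1 = Σ v_i α_i r_i = 1·9·7 + 8·3·5 + 6·6·6 + 10·1·8 + 8·8·8 = 991 ≡ 1.
  α_i^2 mod 11 = [4, 9, 3, 1, 9].
  S_2 = Σ v_i α_i^2 r_i = 1·4·7 + 8·9·5 + 6·3·6 + 10·1·8 + 8·9·8 = 1152 ≡ 8.
  S = (7, 1, 8) ≠ 0, so r is not a codeword (an error is present).
Step 3: locate the error. For a single error e at position i, S_ℓ = v_i·e·α_i^ℓ, so α_err = S_1/S_0.
  S_0^{−1} = 7^{−1} = 8 (mod 11), so α_err = 1·8 = 8 ≡ 8 = α_5. Error position i = 5.
  Consistency check: S_2/S_1 = 8·1 = 8 ≡ 8 = α_err ✓ (single-error assumption holds).
Step 4: error magnitude e = S_0/v_5 = S_0·∏_{j≠5}(α_5 − α_j) = 7·7 = 49 ≡ 5 (mod 11).
Step 5: correct position 5: c_5 = r_5 − e = 8 − 5 ≡ 3 (mod 11). Hence c = [7, 5, 6, 8, 3].
  Check: interpolating c through the α_i gives m(x) = 4 + 4·x (degree < 2) with m(α_i) = c_i for every i, so c is indeed a codeword.


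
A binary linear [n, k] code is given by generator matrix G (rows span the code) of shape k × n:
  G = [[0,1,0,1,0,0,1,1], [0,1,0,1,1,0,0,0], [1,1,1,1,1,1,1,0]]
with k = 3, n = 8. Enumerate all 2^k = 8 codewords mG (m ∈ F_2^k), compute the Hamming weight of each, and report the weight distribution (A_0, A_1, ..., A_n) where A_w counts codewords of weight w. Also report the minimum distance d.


Weight distribution: A_0 = 1, A_3 = 2, A_4 = 2, A_5 = 1, A_6 = 1, A_7 = 1. Minimum distance d = 3.

Enumerate all 2^3 = 8 messages m ∈ F_2^3.
For each, compute codeword c = mG in F_2^8, then tally its weight.
  m = 000 → c = 00000000, weight = 0.
  m = 100 → c = 01010011, weight = 4.
  m = 010 → c = 01011000, weight = 3.
  m = 110 → c = 00001011, weight = 3.
  m = 001 → c = 11111110, weight = 7.
  m = 101 → c = 10101101, weight = 5.
  m = 011 → c = 10100110, weight = 4.
  m = 111 → c = 11110101, weight = 6.
Tally weights:
  weight 0: 1 codewords.
  weight 3: 2 codewords.
  weight 4: 2 codewords.
  weight 5: 1 codewords.
  weight 6: 1 codewords.
  weight 7: 1 codewords.
Minimum distance d = smallest w > 0 with A_w > 0 = 3.
Sanity: Σ A_w = 8 = 2^3 = 8 ✓.


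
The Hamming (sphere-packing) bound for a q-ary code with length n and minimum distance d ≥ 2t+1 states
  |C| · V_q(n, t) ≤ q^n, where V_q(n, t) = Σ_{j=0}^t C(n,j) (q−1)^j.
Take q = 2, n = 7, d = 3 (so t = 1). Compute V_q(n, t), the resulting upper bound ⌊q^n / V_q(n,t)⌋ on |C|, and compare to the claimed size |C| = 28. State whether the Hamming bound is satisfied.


V_q(n, t) = 8, q^n = 128, Hamming bound = 16, |C| = 28 > bound (violated).

Step 1: Compute V_q(n, t) = Σ_{j=0}^1 C(n, j) (q−1)^j.
  j = 0: C(7,0)·(1)^0 = 1·1 = 1.
  j = 1: C(7,1)·(1)^1 = 7·1 = 7.
  V_q(n, t) = 1 + 7 = 8.
Step 2: q^n = 2^7 = 128.
Step 3: Hamming bound ⌊q^n / V_q(n,t)⌋ = ⌊128/8⌋ = 16.
Step 4: Compare |C| = 28 to 16: violated.
The claimed |C| lies above the Hamming bound, so no 2-ary code of length 7 with d ≥ 3 can have 28 codewords.


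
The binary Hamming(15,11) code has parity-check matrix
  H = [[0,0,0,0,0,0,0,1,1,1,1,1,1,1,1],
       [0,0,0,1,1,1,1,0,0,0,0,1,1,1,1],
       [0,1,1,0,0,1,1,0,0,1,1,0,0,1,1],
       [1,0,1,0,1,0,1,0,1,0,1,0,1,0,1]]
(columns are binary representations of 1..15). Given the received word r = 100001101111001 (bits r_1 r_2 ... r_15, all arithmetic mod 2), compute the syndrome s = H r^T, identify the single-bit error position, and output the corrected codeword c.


s = (1, 0, 1, 1)^T, error position = 11, corrected codeword c = 100001101101001

Compute s = H r^T mod 2 one row at a time:
  s_1 = 0 + 1 + 1 + 1 + 1 + 0 + 0 + 1 = 5 ≡ 1 (mod 2).
  s_2 = 0 + 0 + 1 + 1 + 1 + 0 + 0 + 1 = 4 ≡ 0 (mod 2).
  s_3 = 0 + 0 + 1 + 1 + 1 + 1 + 0 + 1 = 5 ≡ 1 (mod 2).
  s_4 = 1 + 0 + 0 + 1 + 1 + 1 + 0 + 1 = 5 ≡ 1 (mod 2).
s = (1, 0, 1, 1)^T — this equals column 11 of H (binary 1011), so error is at position 11.
Correct: flip bit 11 of r = 100001101111001 to get c = 100001101101001.


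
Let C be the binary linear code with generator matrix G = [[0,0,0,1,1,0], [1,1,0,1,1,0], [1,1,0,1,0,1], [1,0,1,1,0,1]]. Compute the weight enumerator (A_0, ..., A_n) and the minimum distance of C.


Weight distribution: A_0 = 1, A_2 = 6, A_4 = 9. Minimum distance d = 2.

Enumerate all 2^4 = 16 messages m ∈ F_2^4.
For each, compute codeword c = mG in F_2^6, then tally its weight.
  m = 0000 → c = 000000, weight = 0.
  m = 1000 → c = 000110, weight = 2.
  m = 0100 → c = 110110, weight = 4.
  m = 1100 → c = 110000, weight = 2.
  m = 0010 → c = 110101, weight = 4.
  m = 1010 → c = 110011, weight = 4.
  m = 0110 → c = 000011, weight = 2.
  m = 1110 → c = 000101, weight = 2.
  m = 0001 → c = 101101, weight = 4.
  m = 1001 → c = 101011, weight = 4.
  m = 0101 → c = 011011, weight = 4.
  m = 1101 → c = 011101, weight = 4.
  m = 0011 → c = 011000, weight = 2.
  m = 1011 → c = 011110, weight = 4.
  m = 0111 → c = 101110, weight = 4.
  m = 1111 → c = 101000, weight = 2.
Tally weights:
  weight 0: 1 codewords.
  weight 2: 6 codewords.
  weight 4: 9 codewords.
Minimum distance d = smallest w > 0 with A_w > 0 = 2.
Sanity: Σ A_w = 16 = 2^4 = 16 ✓.


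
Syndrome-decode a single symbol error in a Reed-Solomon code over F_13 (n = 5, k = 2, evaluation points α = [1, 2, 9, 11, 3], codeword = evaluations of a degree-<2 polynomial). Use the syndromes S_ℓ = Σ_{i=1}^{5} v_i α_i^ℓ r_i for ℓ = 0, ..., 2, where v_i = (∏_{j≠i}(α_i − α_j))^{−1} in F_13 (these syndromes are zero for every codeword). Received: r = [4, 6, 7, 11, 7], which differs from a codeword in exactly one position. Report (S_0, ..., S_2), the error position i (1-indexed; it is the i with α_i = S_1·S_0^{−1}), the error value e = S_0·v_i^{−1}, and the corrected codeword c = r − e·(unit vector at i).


S = (5, 2, 6), error at position 5, error magnitude e = 12, c = [4, 6, 7, 11, 8].

Step 1: column multipliers v_i = (∏_{j≠i}(α_i − α_j))^{−1} mod 13.
  i = 1 (α = 1): (1−2)(1−9)(1−11)(1−3) = (−1)·(−8)·(−10)·(−2) = 160 ≡ 4, so v_1 = 4^{−1} = 10 (mod 13).
  i = 2 (α = 2): (2−1)(2−9)(2−11)(2−3) = 1·(−7)·(−9)·(−1) = −63 ≡ 2, so v_2 = 2^{−1} = 7 (mod 13).
  i = 3 (α = 9): (9−1)(9−2)(9−11)(9−3) = 8·7·(−2)·6 = −672 ≡ 4, so v_3 = 4^{−1} = 10 (mod 13).
  i = 4 (α = 11): (11−1)(11−2)(11−9)(11−3) = 10·9·2·8 = 1440 ≡ 10, so v_4 = 10^{−1} = 4 (mod 13).
  i = 5 (α = 3): (3−1)(3−2)(3−9)(3−11) = 2·1·(−6)·(−8) = 96 ≡ 5, so v_5 = 5^{−1} = 8 (mod 13).
  v = [10, 7, 10, 4, 8].
Step 2: syndromes of r = [4, 6, 7, 11, 7] (all sums mod 13).
  S_0 = Σ v_i r_i = 10·4 + 7·6 + 10·7 + 4·11 + 8·7 = 252 ≡ 5.
  S_1 = Σ v_i α_i r_i = 10·1·4 + 7·2·6 + 10·9·7 + 4·11·11 + 8·3·7 = 1406 ≡ 2.
  α_i^2 mod 13 = [1, 4, 3, 4, 9].
  S_2 = Σ v_i α_i^2 r_i = 10·1·4 + 7·4·6 + 10·3·7 + 4·4·11 + 8·9·7 = 1098 ≡ 6.
  S = (5, 2, 6) ≠ 0, so r is not a codeword (an error is present).
Step 3: locate the error. For a single error e at position i, S_ℓ = v_i·e·α_i^ℓ, so α_err = S_1/S_0.
  S_0^{−1} = 5^{−1} = 8 (mod 13), so α_err = 2·8 = 16 ≡ 3 = α_5. Error position i = 5.
  Consistency check: S_2/S_1 = 6·7 = 42 ≡ 3 = α_err ✓ (single-error assumption holds).
Step 4: error magnitude e = S_0/v_5 = S_0·∏_{j≠5}(α_5 − α_j) = 5·5 = 25 ≡ 12 (mod 13).
Step 5: correct position 5: c_5 = r_5 − e = 7 − 12 ≡ 8 (mod 13). Hence c = [4, 6, 7, 11, 8].
  Check: interpolating c through the α_i gives m(x) = 2 + 2·x (degree < 2) with m(α_i) = c_i for every i, so c is indeed a codeword.


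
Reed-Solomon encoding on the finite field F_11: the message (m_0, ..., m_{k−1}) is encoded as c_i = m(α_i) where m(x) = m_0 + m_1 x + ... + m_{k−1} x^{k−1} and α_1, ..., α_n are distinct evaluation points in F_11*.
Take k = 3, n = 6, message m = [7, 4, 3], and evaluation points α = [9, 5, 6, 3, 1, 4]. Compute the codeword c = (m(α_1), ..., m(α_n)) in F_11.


c = [0, 3, 7, 2, 3, 5]

Message polynomial: m(x) = 7 + 4·x + 3·x^2 (mod 11).
For each evaluation point α_i, compute m(α_i) mod 11:
  α_1 = 9: Horner steps 3 → 9 → 0, so m(9) = 0.
  α_2 = 5: Horner steps 3 → 8 → 3, so m(5) = 3.
  α_3 = 6: Horner steps 3 → 0 → 7, so m(6) = 7.
  α_4 = 3: Horner steps 3 → 2 → 2, so m(3) = 2.
  α_5 = 1: Horner steps 3 → 7 → 3, so m(1) = 3.
  α_6 = 4: Horner steps 3 → 5 → 5, so m(4) = 5.
Codeword c = [0, 3, 7, 2, 3, 5] ∈ F_11^6.


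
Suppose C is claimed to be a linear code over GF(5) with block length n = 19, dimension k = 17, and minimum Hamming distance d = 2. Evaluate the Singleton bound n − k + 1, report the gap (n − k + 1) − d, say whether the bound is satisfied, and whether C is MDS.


Singleton RHS = n − k + 1 = 3, slack = 1, bound satisfied, not MDS.

Singleton bound: d ≤ n − k + 1.
Here n = 19, k = 17, so n − k + 1 = 3.
Given d = 2, check d ≤ 3: YES.
Slack = (n − k + 1) − d = 1.
The code is NOT MDS (slack = 1 > 0).
Description: the claimed parameters are [19, 17, 2]_5; such a code would be non-MDS.


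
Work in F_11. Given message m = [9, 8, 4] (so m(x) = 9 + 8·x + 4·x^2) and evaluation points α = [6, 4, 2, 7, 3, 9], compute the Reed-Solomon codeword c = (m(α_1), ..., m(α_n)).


c = [3, 6, 8, 8, 3, 9]

Message polynomial: m(x) = 9 + 8·x + 4·x^2 (mod 11).
For each evaluation point α_i, compute m(α_i) mod 11:
  α_1 = 6: Horner steps 4 → 10 → 3, so m(6) = 3.
  α_2 = 4: Horner steps 4 → 2 → 6, so m(4) = 6.
  α_3 = 2: Horner steps 4 → 5 → 8, so m(2) = 8.
  α_4 = 7: Horner steps 4 → 3 → 8, so m(7) = 8.
  α_5 = 3: Horner steps 4 → 9 → 3, so m(3) = 3.
  α_6 = 9: Horner steps 4 → 0 → 9, so m(9) = 9.
Codeword c = [3, 6, 8, 8, 3, 9] ∈ F_11^6.


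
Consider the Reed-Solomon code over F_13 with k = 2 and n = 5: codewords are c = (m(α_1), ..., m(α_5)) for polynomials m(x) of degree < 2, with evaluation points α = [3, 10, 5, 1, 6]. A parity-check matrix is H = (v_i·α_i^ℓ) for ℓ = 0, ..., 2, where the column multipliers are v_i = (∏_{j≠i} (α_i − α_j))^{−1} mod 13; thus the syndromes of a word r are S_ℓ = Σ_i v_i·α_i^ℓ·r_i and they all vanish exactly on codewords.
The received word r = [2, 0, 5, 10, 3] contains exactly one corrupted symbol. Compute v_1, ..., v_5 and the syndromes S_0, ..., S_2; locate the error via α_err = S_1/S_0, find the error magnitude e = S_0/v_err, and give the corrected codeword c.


S = (11, 3, 2), error at position 3, error magnitude e = 11, c = [2, 0, 7, 10, 3].

Step 1: column multipliers v_i = (∏_{j≠i}(α_i − α_j))^{−1} mod 13.
  i = 1 (α = 3): (3−10)(3−5)(3−1)(3−6) = (−7)·(−2)·2·(−3) = −84 ≡ 7, so v_1 = 7^{−1} = 2 (mod 13).
  i = 2 (α = 10): (10−3)(10−5)(10−1)(10−6) = 7·5·9·4 = 1260 ≡ 12, so v_2 = 12^{−1} = 12 (mod 13).
  i = 3 (α = 5): (5−3)(5−10)(5−1)(5−6) = 2·(−5)·4·(−1) = 40 ≡ 1, so v_3 = 1^{−1} = 1 (mod 13).
  i = 4 (α = 1): (1−3)(1−10)(1−5)(1−6) = (−2)·(−9)·(−4)·(−5) = 360 ≡ 9, so v_4 = 9^{−1} = 3 (mod 13).
  i = 5 (α = 6): (6−3)(6−10)(6−5)(6−1) = 3·(−4)·1·5 = −60 ≡ 5, so v_5 = 5^{−1} = 8 (mod 13).
  v = [2, 12, 1, 3, 8].
Step 2: syndromes of r = [2, 0, 5, 10, 3] (all sums mod 13).
  S_0 = Σ v_i r_i = 2·2 + 12·0 + 1·5 + 3·10 + 8·3 = 63 ≡ 11.
  S_1 = Σ v_i α_i r_i = 2·3·2 + 12·10·0 + 1·5·5 + 3·1·10 + 8·6·3 = 211 ≡ 3.
  α_i^2 mod 13 = [9, 9, 12, 1, 10].
  S_2 = Σ v_i α_i^2 r_i = 2·9·2 + 12·9·0 + 1·12·5 + 3·1·10 + 8·10·3 = 366 ≡ 2.
  S = (11, 3, 2) ≠ 0, so r is not a codeword (an error is present).
Step 3: locate the error. For a single error e at position i, S_ℓ = v_i·e·α_i^ℓ, so α_err = S_1/S_0.
  S_0^{−1} = 11^{−1} = 6 (mod 13), so α_err = 3·6 = 18 ≡ 5 = α_3. Error position i = 3.
  Consistency check: S_2/S_1 = 2·9 = 18 ≡ 5 = α_err ✓ (single-error assumption holds).
Step 4: error magnitude e = S_0/v_3 = S_0·∏_{j≠3}(α_3 − α_j) = 11·1 = 11 ≡ 11 (mod 13).
Step 5: correct position 3: c_3 = r_3 − e = 5 − 11 ≡ 7 (mod 13). Hence c = [2, 0, 7, 10, 3].
  Check: interpolating c through the α_i gives m(x) = 1 + 9·x (degree < 2) with m(α_i) = c_i for every i, so c is indeed a codeword.


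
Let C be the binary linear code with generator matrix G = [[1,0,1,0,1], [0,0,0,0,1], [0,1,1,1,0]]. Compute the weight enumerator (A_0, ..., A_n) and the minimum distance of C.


Weight distribution: A_0 = 1, A_1 = 1, A_2 = 1, A_3 = 3, A_4 = 2. Minimum distance d = 1.

Enumerate all 2^3 = 8 messages m ∈ F_2^3.
For each, compute codeword c = mG in F_2^5, then tally its weight.
  m = 000 → c = 00000, weight = 0.
  m = 100 → c = 10101, weight = 3.
  m = 010 → c = 00001, weight = 1.
  m = 110 → c = 10100, weight = 2.
  m = 001 → c = 01110, weight = 3.
  m = 101 → c = 11011, weight = 4.
  m = 011 → c = 01111, weight = 4.
  m = 111 → c = 11010, weight = 3.
Tally weights:
  weight 0: 1 codewords.
  weight 1: 1 codewords.
  weight 2: 1 codewords.
  weight 3: 3 codewords.
  weight 4: 2 codewords.
Minimum distance d = smallest w > 0 with A_w > 0 = 1.
Sanity: Σ A_w = 8 = 2^3 = 8 ✓.


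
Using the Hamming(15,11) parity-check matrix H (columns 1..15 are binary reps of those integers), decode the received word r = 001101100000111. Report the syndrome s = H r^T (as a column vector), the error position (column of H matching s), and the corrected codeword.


s = (1, 0, 1, 0)^T, error position = 10, corrected codeword c = 001101100100111

Compute s = H r^T mod 2 one row at a time:
  s_1 = 0 + 0 + 0 + 0 + 0 + 1 + 1 + 1 = 3 ≡ 1 (mod 2).
  s_2 = 1 + 0 + 1 + 1 + 0 + 1 + 1 + 1 = 6 ≡ 0 (mod 2).
  s_3 = 0 + 1 + 1 + 1 + 0 + 0 + 1 + 1 = 5 ≡ 1 (mod 2).
  s_4 = 0 + 1 + 0 + 1 + 0 + 0 + 1 + 1 = 4 ≡ 0 (mod 2).
s = (1, 0, 1, 0)^T — this equals column 10 of H (binary 1010), so error is at position 10.
Correct: flip bit 10 of r = 001101100000111 to get c = 001101100100111.


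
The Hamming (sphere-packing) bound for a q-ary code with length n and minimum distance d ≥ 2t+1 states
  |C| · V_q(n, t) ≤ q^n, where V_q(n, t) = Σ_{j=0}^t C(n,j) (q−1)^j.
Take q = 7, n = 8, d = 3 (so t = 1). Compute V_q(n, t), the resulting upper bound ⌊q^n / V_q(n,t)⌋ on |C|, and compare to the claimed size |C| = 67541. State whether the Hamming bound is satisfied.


V_q(n, t) = 49, q^n = 5764801, Hamming bound = 117649, |C| = 67541 ≤ bound (satisfied).

Step 1: Compute V_q(n, t) = Σ_{j=0}^1 C(n, j) (q−1)^j.
  j = 0: C(8,0)·(6)^0 = 1·1 = 1.
  j = 1: C(8,1)·(6)^1 = 8·6 = 48.
  V_q(n, t) = 1 + 48 = 49.
Step 2: q^n = 7^8 = 5764801.
Step 3: Hamming bound ⌊q^n / V_q(n,t)⌋ = ⌊5764801/49⌋ = 117649.
Step 4: Compare |C| = 67541 to 117649: satisfied.
The claimed |C| lies below the Hamming bound.


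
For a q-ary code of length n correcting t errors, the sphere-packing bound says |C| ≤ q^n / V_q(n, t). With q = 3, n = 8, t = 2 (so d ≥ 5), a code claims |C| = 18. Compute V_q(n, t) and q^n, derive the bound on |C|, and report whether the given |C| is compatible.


V_q(n, t) = 129, q^n = 6561, Hamming bound = 50, |C| = 18 ≤ bound (satisfied).

Step 1: Compute V_q(n, t) = Σ_{j=0}^2 C(n, j) (q−1)^j.
  j = 0: C(8,0)·(2)^0 = 1·1 = 1.
  j = 1: C(8,1)·(2)^1 = 8·2 = 16.
  j = 2: C(8,2)·(2)^2 = 28·4 = 112.
  V_q(n, t) = 1 + 16 + 112 = 129.
Step 2: q^n = 3^8 = 6561.
Step 3: Hamming bound ⌊q^n / V_q(n,t)⌋ = ⌊6561/129⌋ = 50.
Step 4: Compare |C| = 18 to 50: satisfied.
The claimed |C| lies below the Hamming bound.


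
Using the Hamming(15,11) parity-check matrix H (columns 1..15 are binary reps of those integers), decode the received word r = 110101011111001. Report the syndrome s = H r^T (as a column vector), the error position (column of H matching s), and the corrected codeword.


s = (0, 0, 1, 0)^T, error position = 2, corrected codeword c = 100101011111001

Compute s = H r^T mod 2 one row at a time:
  s_1 = 1 + 1 + 1 + 1 + 1 + 0 + 0 + 1 = 6 ≡ 0 (mod 2).
  s_2 = 1 + 0 + 1 + 0 + 1 + 0 + 0 + 1 = 4 ≡ 0 (mod 2).
  s_3 = 1 + 0 + 1 + 0 + 1 + 1 + 0 + 1 = 5 ≡ 1 (mod 2).
  s_4 = 1 + 0 + 0 + 0 + 1 + 1 + 0 + 1 = 4 ≡ 0 (mod 2).
s = (0, 0, 1, 0)^T — this equals column 2 of H (binary 0010), so error is at position 2.
Correct: flip bit 2 of r = 110101011111001 to get c = 100101011111001.


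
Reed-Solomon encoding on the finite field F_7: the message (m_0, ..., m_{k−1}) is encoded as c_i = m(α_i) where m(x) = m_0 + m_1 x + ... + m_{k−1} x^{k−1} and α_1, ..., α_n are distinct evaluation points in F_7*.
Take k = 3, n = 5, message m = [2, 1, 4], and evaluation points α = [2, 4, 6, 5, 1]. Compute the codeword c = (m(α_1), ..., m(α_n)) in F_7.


c = [6, 0, 5, 2, 0]

Message polynomial: m(x) = 2 + 1·x + 4·x^2 (mod 7).
For each evaluation point α_i, compute m(α_i) mod 7:
  α_1 = 2: Horner steps 4 → 2 → 6, so m(2) = 6.
  α_2 = 4: Horner steps 4 → 3 → 0, so m(4) = 0.
  α_3 = 6: Horner steps 4 → 4 → 5, so m(6) = 5.
  α_4 = 5: Horner steps 4 → 0 → 2, so m(5) = 2.
  α_5 = 1: Horner steps 4 → 5 → 0, so m(1) = 0.
Codeword c = [6, 0, 5, 2, 0] ∈ F_7^5.


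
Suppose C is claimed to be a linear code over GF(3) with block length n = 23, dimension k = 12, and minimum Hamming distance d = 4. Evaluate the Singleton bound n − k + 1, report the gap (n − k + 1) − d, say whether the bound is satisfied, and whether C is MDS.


Singleton RHS = n − k + 1 = 12, slack = 8, bound satisfied, not MDS.

Singleton bound: d ≤ n − k + 1.
Here n = 23, k = 12, so n − k + 1 = 12.
Given d = 4, check d ≤ 12: YES.
Slack = (n − k + 1) − d = 8.
The code is NOT MDS (slack = 8 > 0).
Description: the claimed parameters are [23, 12, 4]_3; such a code would be non-MDS.


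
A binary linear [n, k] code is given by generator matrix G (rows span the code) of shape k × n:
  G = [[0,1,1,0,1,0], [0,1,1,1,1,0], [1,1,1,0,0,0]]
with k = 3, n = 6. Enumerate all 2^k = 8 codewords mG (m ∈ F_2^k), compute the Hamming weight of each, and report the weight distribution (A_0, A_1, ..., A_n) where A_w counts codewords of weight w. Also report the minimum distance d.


Weight distribution: A_0 = 1, A_1 = 1, A_2 = 1, A_3 = 3, A_4 = 2. Minimum distance d = 1.

Enumerate all 2^3 = 8 messages m ∈ F_2^3.
For each, compute codeword c = mG in F_2^6, then tally its weight.
  m = 000 → c = 000000, weight = 0.
  m = 100 → c = 011010, weight = 3.
  m = 010 → c = 011110, weight = 4.
  m = 110 → c = 000100, weight = 1.
  m = 001 → c = 111000, weight = 3.
  m = 101 → c = 100010, weight = 2.
  m = 011 → c = 100110, weight = 3.
  m = 111 → c = 111100, weight = 4.
Tally weights:
  weight 0: 1 codewords.
  weight 1: 1 codewords.
  weight 2: 1 codewords.
  weight 3: 3 codewords.
  weight 4: 2 codewords.
Minimum distance d = smallest w > 0 with A_w > 0 = 1.
Sanity: Σ A_w = 8 = 2^3 = 8 ✓.


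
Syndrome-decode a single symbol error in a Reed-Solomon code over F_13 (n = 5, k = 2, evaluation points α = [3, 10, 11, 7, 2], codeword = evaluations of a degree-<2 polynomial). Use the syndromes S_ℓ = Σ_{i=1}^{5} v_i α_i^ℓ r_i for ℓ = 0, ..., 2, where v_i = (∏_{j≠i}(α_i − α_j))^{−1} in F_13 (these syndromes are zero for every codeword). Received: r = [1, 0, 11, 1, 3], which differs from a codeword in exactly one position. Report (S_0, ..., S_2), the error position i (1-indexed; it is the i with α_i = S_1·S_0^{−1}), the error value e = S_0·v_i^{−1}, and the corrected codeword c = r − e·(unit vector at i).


S = (10, 5, 9), error at position 4, error magnitude e = 8, c = [1, 0, 11, 6, 3].

Step 1: column multipliers v_i = (∏_{j≠i}(α_i − α_j))^{−1} mod 13.
  i = 1 (α = 3): (3−10)(3−11)(3−7)(3−2) = (−7)·(−8)·(−4)·1 = −224 ≡ 10, so v_1 = 10^{−1} = 4 (mod 13).
  i = 2 (α = 10): (10−3)(10−11)(10−7)(10−2) = 7·(−1)·3·8 = −168 ≡ 1, so v_2 = 1^{−1} = 1 (mod 13).
  i = 3 (α = 11): (11−3)(11−10)(11−7)(11−2) = 8·1·4·9 = 288 ≡ 2, so v_3 = 2^{−1} = 7 (mod 13).
  i = 4 (α = 7): (7−3)(7−10)(7−11)(7−2) = 4·(−3)·(−4)·5 = 240 ≡ 6, so v_4 = 6^{−1} = 11 (mod 13).
  i = 5 (α = 2): (2−3)(2−10)(2−11)(2−7) = (−1)·(−8)·(−9)·(−5) = 360 ≡ 9, so v_5 = 9^{−1} = 3 (mod 13).
  v = [4, 1, 7, 11, 3].
Step 2: syndromes of r = [1, 0, 11, 1, 3] (all sums mod 13).
  S_0 = Σ v_i r_i = 4·1 + 1·0 + 7·11 + 11·1 + 3·3 = 101 ≡ 10.
  S_1 = Σ v_i α_i r_i = 4·3·1 + 1·10·0 + 7·11·11 + 11·7·1 + 3·2·3 = 954 ≡ 5.
  α_i^2 mod 13 = [9, 9, 4, 10, 4].
  S_2 = Σ v_i α_i^2 r_i = 4·9·1 + 1·9·0 + 7·4·11 + 11·10·1 + 3·4·3 = 490 ≡ 9.
  S = (10, 5, 9) ≠ 0, so r is not a codeword (an error is present).
Step 3: locate the error. For a single error e at position i, S_ℓ = v_i·e·α_i^ℓ, so α_err = S_1/S_0.
  S_0^{−1} = 10^{−1} = 4 (mod 13), so α_err = 5·4 = 20 ≡ 7 = α_4. Error position i = 4.
  Consistency check: S_2/S_1 = 9·8 = 72 ≡ 7 = α_err ✓ (single-error assumption holds).
Step 4: error magnitude e = S_0/v_4 = S_0·∏_{j≠4}(α_4 − α_j) = 10·6 = 60 ≡ 8 (mod 13).
Step 5: correct position 4: c_4 = r_4 − e = 1 − 8 ≡ 6 (mod 13). Hence c = [1, 0, 11, 6, 3].
  Check: interpolating c through the α_i gives m(x) = 7 + 11·x (degree < 2) with m(α_i) = c_i for every i, so c is indeed a codeword.


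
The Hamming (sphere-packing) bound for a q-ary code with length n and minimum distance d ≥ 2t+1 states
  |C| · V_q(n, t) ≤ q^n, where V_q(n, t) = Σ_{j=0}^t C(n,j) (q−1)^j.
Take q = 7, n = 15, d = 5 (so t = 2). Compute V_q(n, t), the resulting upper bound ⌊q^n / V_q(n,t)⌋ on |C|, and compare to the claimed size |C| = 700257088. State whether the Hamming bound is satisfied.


V_q(n, t) = 3871, q^n = 4747561509943, Hamming bound = 1226443169, |C| = 700257088 ≤ bound (satisfied).

Step 1: Compute V_q(n, t) = Σ_{j=0}^2 C(n, j) (q−1)^j.
  j = 0: C(15,0)·(6)^0 = 1·1 = 1.
  j = 1: C(15,1)·(6)^1 = 15·6 = 90.
  j = 2: C(15,2)·(6)^2 = 105·36 = 3780.
  V_q(n, t) = 1 + 90 + 3780 = 3871.
Step 2: q^n = 7^15 = 4747561509943.
Step 3: Hamming bound ⌊q^n / V_q(n,t)⌋ = ⌊4747561509943/3871⌋ = 1226443169.
Step 4: Compare |C| = 700257088 to 1226443169: satisfied.
The claimed |C| lies below the Hamming bound.


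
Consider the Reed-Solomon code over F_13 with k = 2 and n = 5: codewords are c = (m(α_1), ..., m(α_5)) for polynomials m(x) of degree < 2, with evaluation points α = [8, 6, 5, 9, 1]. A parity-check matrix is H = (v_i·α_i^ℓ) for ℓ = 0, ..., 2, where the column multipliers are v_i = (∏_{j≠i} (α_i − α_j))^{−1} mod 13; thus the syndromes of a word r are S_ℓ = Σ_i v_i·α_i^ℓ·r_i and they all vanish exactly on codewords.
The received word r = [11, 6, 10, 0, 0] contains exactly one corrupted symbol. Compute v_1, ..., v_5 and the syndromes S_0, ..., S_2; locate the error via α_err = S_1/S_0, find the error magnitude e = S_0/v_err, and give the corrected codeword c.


S = (9, 3, 1), error at position 4, error magnitude e = 6, c = [11, 6, 10, 7, 0].

Step 1: column multipliers v_i = (∏_{j≠i}(α_i − α_j))^{−1} mod 13.
  i = 1 (α = 8): (8−6)(8−5)(8−9)(8−1) = 2·3·(−1)·7 = −42 ≡ 10, so v_1 = 10^{−1} = 4 (mod 13).
  i = 2 (α = 6): (6−8)(6−5)(6−9)(6−1) = (−2)·1·(−3)·5 = 30 ≡ 4, so v_2 = 4^{−1} = 10 (mod 13).
  i = 3 (α = 5): (5−8)(5−6)(5−9)(5−1) = (−3)·(−1)·(−4)·4 = −48 ≡ 4, so v_3 = 4^{−1} = 10 (mod 13).
  i = 4 (α = 9): (9−8)(9−6)(9−5)(9−1) = 1·3·4·8 = 96 ≡ 5, so v_4 = 5^{−1} = 8 (mod 13).
  i = 5 (α = 1): (1−8)(1−6)(1−5)(1−9) = (−7)·(−5)·(−4)·(−8) = 1120 ≡ 2, so v_5 = 2^{−1} = 7 (mod 13).
  v = [4, 10, 10, 8, 7].
Step 2: syndromes of r = [11, 6, 10, 0, 0] (all sums mod 13).
  S_0 = Σ v_i r_i = 4·11 + 10·6 + 10·10 + 8·0 + 7·0 = 204 ≡ 9.
  S_1 = Σ v_i α_i r_i = 4·8·11 + 10·6·6 + 10·5·10 + 8·9·0 + 7·1·0 = 1212 ≡ 3.
  α_i^2 mod 13 = [12, 10, 12, 3, 1].
  S_2 = Σ v_i α_i^2 r_i = 4·12·11 + 10·10·6 + 10·12·10 + 8·3·0 + 7·1·0 = 2328 ≡ 1.
  S = (9, 3, 1) ≠ 0, so r is not a codeword (an error is present).
Step 3: locate the error. For a single error e at position i, S_ℓ = v_i·e·α_i^ℓ, so α_err = S_1/S_0.
  S_0^{−1} = 9^{−1} = 3 (mod 13), so α_err = 3·3 = 9 ≡ 9 = α_4. Error position i = 4.
  Consistency check: S_2/S_1 = 1·9 = 9 ≡ 9 = α_err ✓ (single-error assumption holds).
Step 4: error magnitude e = S_0/v_4 = S_0·∏_{j≠4}(α_4 − α_j) = 9·5 = 45 ≡ 6 (mod 13).
Step 5: correct position 4: c_4 = r_4 − e = 0 − 6 ≡ 7 (mod 13). Hence c = [11, 6, 10, 7, 0].
  Check: interpolating c through the α_i gives m(x) = 4 + 9·x (degree < 2) with m(α_i) = c_i for every i, so c is indeed a codeword.


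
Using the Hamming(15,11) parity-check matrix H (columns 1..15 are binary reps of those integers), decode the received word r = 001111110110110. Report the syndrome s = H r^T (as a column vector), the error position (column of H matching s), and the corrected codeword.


s = (1, 0, 0, 1)^T, error position = 9, corrected codeword c = 001111111110110

Compute s = H r^T mod 2 one row at a time:
  s_1 = 1 + 0 + 1 + 1 + 0 + 1 + 1 + 0 = 5 ≡ 1 (mod 2).
  s_2 = 1 + 1 + 1 + 1 + 0 + 1 + 1 + 0 = 6 ≡ 0 (mod 2).
  s_3 = 0 + 1 + 1 + 1 + 1 + 1 + 1 + 0 = 6 ≡ 0 (mod 2).
  s_4 = 0 + 1 + 1 + 1 + 0 + 1 + 1 + 0 = 5 ≡ 1 (mod 2).
s = (1, 0, 0, 1)^T — this equals column 9 of H (binary 1001), so error is at position 9.
Correct: flip bit 9 of r = 001111110110110 to get c = 001111111110110.


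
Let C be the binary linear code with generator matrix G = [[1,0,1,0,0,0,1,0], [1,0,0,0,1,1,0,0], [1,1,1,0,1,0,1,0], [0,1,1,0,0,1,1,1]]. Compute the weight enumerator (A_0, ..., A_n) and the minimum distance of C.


Weight distribution: A_0 = 1, A_1 = 1, A_2 = 1, A_3 = 4, A_4 = 5, A_5 = 3, A_6 = 1. Minimum distance d = 1.

Enumerate all 2^4 = 16 messages m ∈ F_2^4.
For each, compute codeword c = mG in F_2^8, then tally its weight.
  m = 0000 → c = 00000000, weight = 0.
  m = 1000 → c = 10100010, weight = 3.
  m = 0100 → c = 10001100, weight = 3.
  m = 1100 → c = 00101110, weight = 4.
  m = 0010 → c = 11101010, weight = 5.
  m = 1010 → c = 01001000, weight = 2.
  m = 0110 → c = 01100110, weight = 4.
  m = 1110 → c = 11000100, weight = 3.
  m = 0001 → c = 01100111, weight = 5.
  m = 1001 → c = 11000101, weight = 4.
  m = 0101 → c = 11101011, weight = 6.
  m = 1101 → c = 01001001, weight = 3.
  m = 0011 → c = 10001101, weight = 4.
  m = 1011 → c = 00101111, weight = 5.
  m = 0111 → c = 00000001, weight = 1.
  m = 1111 → c = 10100011, weight = 4.
Tally weights:
  weight 0: 1 codewords.
  weight 1: 1 codewords.
  weight 2: 1 codewords.
  weight 3: 4 codewords.
  weight 4: 5 codewords.
  weight 5: 3 codewords.
  weight 6: 1 codewords.
Minimum distance d = smallest w > 0 with A_w > 0 = 1.
Sanity: Σ A_w = 16 = 2^4 = 16 ✓.


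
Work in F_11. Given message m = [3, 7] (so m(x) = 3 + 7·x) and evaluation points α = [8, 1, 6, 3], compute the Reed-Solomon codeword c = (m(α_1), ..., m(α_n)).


c = [4, 10, 1, 2]

Message polynomial: m(x) = 3 + 7·x (mod 11).
For each evaluation point α_i, compute m(α_i) mod 11:
  α_1 = 8: Horner steps 7 → 4, so m(8) = 4.
  α_2 = 1: Horner steps 7 → 10, so m(1) = 10.
  α_3 = 6: Horner steps 7 → 1, so m(6) = 1.
  α_4 = 3: Horner steps 7 → 2, so m(3) = 2.
Codeword c = [4, 10, 1, 2] ∈ F_11^4.


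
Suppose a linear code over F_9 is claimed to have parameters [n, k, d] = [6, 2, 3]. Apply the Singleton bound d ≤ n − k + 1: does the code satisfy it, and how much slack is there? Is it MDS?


Singleton RHS = n − k + 1 = 5, slack = 2, bound satisfied, not MDS.

Singleton bound: d ≤ n − k + 1.
Here n = 6, k = 2, so n − k + 1 = 5.
Given d = 3, check d ≤ 5: YES.
Slack = (n − k + 1) − d = 2.
The code is NOT MDS (slack = 2 > 0).
Description: the claimed parameters are [6, 2, 3]_9; such a code would be non-MDS.


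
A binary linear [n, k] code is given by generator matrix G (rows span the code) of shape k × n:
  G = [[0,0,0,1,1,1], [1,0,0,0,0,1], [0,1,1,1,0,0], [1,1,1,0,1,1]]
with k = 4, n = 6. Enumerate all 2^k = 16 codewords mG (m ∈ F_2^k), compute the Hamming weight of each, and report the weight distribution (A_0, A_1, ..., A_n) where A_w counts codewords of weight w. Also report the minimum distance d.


Weight distribution: A_0 = 1, A_1 = 2, A_2 = 2, A_3 = 4, A_4 = 5, A_5 = 2. Minimum distance d = 1.

Enumerate all 2^4 = 16 messages m ∈ F_2^4.
For each, compute codeword c = mG in F_2^6, then tally its weight.
  m = 0000 → c = 000000, weight = 0.
  m = 1000 → c = 000111, weight = 3.
  m = 0100 → c = 100001, weight = 2.
  m = 1100 → c = 100110, weight = 3.
  m = 0010 → c = 011100, weight = 3.
  m = 1010 → c = 011011, weight = 4.
  m = 0110 → c = 111101, weight = 5.
  m = 1110 → c = 111010, weight = 4.
  m = 0001 → c = 111011, weight = 5.
  m = 1001 → c = 111100, weight = 4.
  m = 0101 → c = 011010, weight = 3.
  m = 1101 → c = 011101, weight = 4.
  m = 0011 → c = 100111, weight = 4.
  m = 1011 → c = 100000, weight = 1.
  m = 0111 → c = 000110, weight = 2.
  m = 1111 → c = 000001, weight = 1.
Tally weights:
  weight 0: 1 codewords.
  weight 1: 2 codewords.
  weight 2: 2 codewords.
  weight 3: 4 codewords.
  weight 4: 5 codewords.
  weight 5: 2 codewords.
Minimum distance d = smallest w > 0 with A_w > 0 = 1.
Sanity: Σ A_w = 16 = 2^4 = 16 ✓.


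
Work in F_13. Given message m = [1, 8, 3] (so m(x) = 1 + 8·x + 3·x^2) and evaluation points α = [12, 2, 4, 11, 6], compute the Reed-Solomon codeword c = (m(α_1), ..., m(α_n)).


c = [9, 3, 3, 10, 1]

Message polynomial: m(x) = 1 + 8·x + 3·x^2 (mod 13).
For each evaluation point α_i, compute m(α_i) mod 13:
  α_1 = 12: Horner steps 3 → 5 → 9, so m(12) = 9.
  α_2 = 2: Horner steps 3 → 1 → 3, so m(2) = 3.
  α_3 = 4: Horner steps 3 → 7 → 3, so m(4) = 3.
  α_4 = 11: Horner steps 3 → 2 → 10, so m(11) = 10.
  α_5 = 6: Horner steps 3 → 0 → 1, so m(6) = 1.
Codeword c = [9, 3, 3, 10, 1] ∈ F_13^5.


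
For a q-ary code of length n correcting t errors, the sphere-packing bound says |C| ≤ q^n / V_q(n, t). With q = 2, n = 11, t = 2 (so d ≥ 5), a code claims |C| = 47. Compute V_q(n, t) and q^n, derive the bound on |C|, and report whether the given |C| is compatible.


V_q(n, t) = 67, q^n = 2048, Hamming bound = 30, |C| = 47 > bound (violated).

Step 1: Compute V_q(n, t) = Σ_{j=0}^2 C(n, j) (q−1)^j.
  j = 0: C(11,0)·(1)^0 = 1·1 = 1.
  j = 1: C(11,1)·(1)^1 = 11·1 = 11.
  j = 2: C(11,2)·(1)^2 = 55·1 = 55.
  V_q(n, t) = 1 + 11 + 55 = 67.
Step 2: q^n = 2^11 = 2048.
Step 3: Hamming bound ⌊q^n / V_q(n,t)⌋ = ⌊2048/67⌋ = 30.
Step 4: Compare |C| = 47 to 30: violated.
The claimed |C| lies above the Hamming bound, so no 2-ary code of length 11 with d ≥ 5 can have 47 codewords.


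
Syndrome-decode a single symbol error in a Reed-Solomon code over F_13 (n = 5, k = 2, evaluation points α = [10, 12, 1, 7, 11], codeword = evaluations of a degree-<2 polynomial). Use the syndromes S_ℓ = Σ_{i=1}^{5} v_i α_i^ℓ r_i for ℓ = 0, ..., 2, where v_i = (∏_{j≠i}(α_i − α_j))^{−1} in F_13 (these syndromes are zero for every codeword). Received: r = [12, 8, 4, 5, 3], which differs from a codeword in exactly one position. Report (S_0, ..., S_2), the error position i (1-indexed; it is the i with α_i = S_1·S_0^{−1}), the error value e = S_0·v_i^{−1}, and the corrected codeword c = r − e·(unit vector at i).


S = (7, 12, 2), error at position 5, error magnitude e = 6, c = [12, 8, 4, 5, 10].

Step 1: column multipliers v_i = (∏_{j≠i}(α_i − α_j))^{−1} mod 13.
  i = 1 (α = 10): (10−12)(10−1)(10−7)(10−11) = (−2)·9·3·(−1) = 54 ≡ 2, so v_1 = 2^{−1} = 7 (mod 13).
  i = 2 (α = 12): (12−10)(12−1)(12−7)(12−11) = 2·11·5·1 = 110 ≡ 6, so v_2 = 6^{−1} = 11 (mod 13).
  i = 3 (α = 1): (1−10)(1−12)(1−7)(1−11) = (−9)·(−11)·(−6)·(−10) = 5940 ≡ 12, so v_3 = 12^{−1} = 12 (mod 13).
  i = 4 (α = 7): (7−10)(7−12)(7−1)(7−11) = (−3)·(−5)·6·(−4) = −360 ≡ 4, so v_4 = 4^{−1} = 10 (mod 13).
  i = 5 (α = 11): (11−10)(11−12)(11−1)(11−7) = 1·(−1)·10·4 = −40 ≡ 12, so v_5 = 12^{−1} = 12 (mod 13).
  v = [7, 11, 12, 10, 12].
Step 2: syndromes of r = [12, 8, 4, 5, 3] (all sums mod 13).
  S_0 = Σ v_i r_i = 7·12 + 11·8 + 12·4 + 10·5 + 12·3 = 306 ≡ 7.
  S_1 = Σ v_i α_i r_i = 7·10·12 + 11·12·8 + 12·1·4 + 10·7·5 + 12·11·3 = 2690 ≡ 12.
  α_i^2 mod 13 = [9, 1, 1, 10, 4].
  S_2 = Σ v_i α_i^2 r_i = 7·9·12 + 11·1·8 + 12·1·4 + 10·10·5 + 12·4·3 = 1536 ≡ 2.
  S = (7, 12, 2) ≠ 0, so r is not a codeword (an error is present).
Step 3: locate the error. For a single error e at position i, S_ℓ = v_i·e·α_i^ℓ, so α_err = S_1/S_0.
  S_0^{−1} = 7^{−1} = 2 (mod 13), so α_err = 12·2 = 24 ≡ 11 = α_5. Error position i = 5.
  Consistency check: S_2/S_1 = 2·12 = 24 ≡ 11 = α_err ✓ (single-error assumption holds).
Step 4: error magnitude e = S_0/v_5 = S_0·∏_{j≠5}(α_5 − α_j) = 7·12 = 84 ≡ 6 (mod 13).
Step 5: correct position 5: c_5 = r_5 − e = 3 − 6 ≡ 10 (mod 13). Hence c = [12, 8, 4, 5, 10].
  Check: interpolating c through the α_i gives m(x) = 6 + 11·x (degree < 2) with m(α_i) = c_i for every i, so c is indeed a codeword.
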